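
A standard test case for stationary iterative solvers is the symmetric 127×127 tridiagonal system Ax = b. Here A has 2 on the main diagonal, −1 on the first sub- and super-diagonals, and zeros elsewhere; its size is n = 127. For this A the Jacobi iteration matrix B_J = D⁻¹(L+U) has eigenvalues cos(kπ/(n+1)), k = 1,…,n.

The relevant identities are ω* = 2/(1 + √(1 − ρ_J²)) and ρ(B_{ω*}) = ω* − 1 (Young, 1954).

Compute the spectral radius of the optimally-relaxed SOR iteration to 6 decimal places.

ρ_SOR = 0.952093

spectrum of D⁻¹(L+U) = {cos(kπ/128) : 1≤k≤127}; ρ_J = cos(π/128) = 0.999699.
1 − cos²(π/128) = sin²(π/128) ⇒ √(1−ρ_J²) = sin(π/128) = 0.0245412.
ω* = 2/(1+0.0245412) = 1.952093
At ω = 1.952093 every |λ(B_ω)| = ω−1, so ρ_SOR = 0.952093.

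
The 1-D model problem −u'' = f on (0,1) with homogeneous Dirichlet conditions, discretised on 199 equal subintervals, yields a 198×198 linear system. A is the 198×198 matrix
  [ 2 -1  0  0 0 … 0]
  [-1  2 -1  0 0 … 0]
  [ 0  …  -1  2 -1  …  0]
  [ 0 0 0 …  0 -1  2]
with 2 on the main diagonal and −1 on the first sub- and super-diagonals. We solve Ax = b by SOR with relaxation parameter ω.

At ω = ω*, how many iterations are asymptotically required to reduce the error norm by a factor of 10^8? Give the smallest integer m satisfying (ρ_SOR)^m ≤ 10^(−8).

m = 584

ρ_J = max_k |cos(kπ/199)| = cos(π/199) = 0.9998754
√(1 − cos²(π/199)) = sin(π/199) ≈ 0.0157862.
Then 2/(1+√(1−ρ_J²)) = 2/(1+0.0157862); ω* = 2/1.0157862 = 1.9689183.
ρ_SOR = ω* − 1 = 1.9689183 − 1 = 0.9689183.
Need (0.9689183)^m ≤ 10^(−8): m ≥ 8·ln10/|ln 0.9689183| = 18.4207/0.031575 = 583.395 ⇒ m = 584.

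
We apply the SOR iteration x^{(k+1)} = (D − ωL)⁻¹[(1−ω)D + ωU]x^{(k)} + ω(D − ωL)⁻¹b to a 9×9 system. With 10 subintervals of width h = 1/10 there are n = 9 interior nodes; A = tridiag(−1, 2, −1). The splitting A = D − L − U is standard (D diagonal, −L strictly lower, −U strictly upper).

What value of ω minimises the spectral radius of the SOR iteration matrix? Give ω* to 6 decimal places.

B_J for the 9×9 system has eigenvalues cos(kπ/10); ρ_J = cos(π/10) = 0.951057.
√(1−ρ_J²) simplifies to sin(π/10) = 0.3090170.
ω* = 2/(1+0.3090170) = 1.527864
ρ_SOR = ω* − 1 ≈ 0.527864.

ω* = 1.527864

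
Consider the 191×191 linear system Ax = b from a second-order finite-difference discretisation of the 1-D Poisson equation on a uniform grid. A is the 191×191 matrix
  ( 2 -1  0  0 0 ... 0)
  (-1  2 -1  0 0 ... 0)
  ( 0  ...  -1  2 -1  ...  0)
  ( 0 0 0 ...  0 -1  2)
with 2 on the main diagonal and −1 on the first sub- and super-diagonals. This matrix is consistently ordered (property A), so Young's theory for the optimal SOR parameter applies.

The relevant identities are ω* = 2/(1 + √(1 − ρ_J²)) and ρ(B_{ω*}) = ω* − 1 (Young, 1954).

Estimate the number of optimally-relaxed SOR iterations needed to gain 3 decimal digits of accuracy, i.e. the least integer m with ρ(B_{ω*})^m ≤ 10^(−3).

m = 212

n=191: λ(B_J) = 1 − λ(A)/2 = cos(kπ/192); k=1 gives ρ_J = 0.9998661.
root = sin(π/192) = 0.0163617  (since 1−cos² = sin²).
Young: ω* = 2/(1+√(1−ρ_J²)) = 2/(1+0.0163617) = 2/1.0163617 = 1.9678034.
ρ_SOR = ω* − 1 ≈ 0.9678034.
(0.9678034)^m ≤ 10^{−3}  ⇒  m·ln(0.9678034) ≤ −3·ln10  ⇒  m ≥ 211.077  ⇒  m = 212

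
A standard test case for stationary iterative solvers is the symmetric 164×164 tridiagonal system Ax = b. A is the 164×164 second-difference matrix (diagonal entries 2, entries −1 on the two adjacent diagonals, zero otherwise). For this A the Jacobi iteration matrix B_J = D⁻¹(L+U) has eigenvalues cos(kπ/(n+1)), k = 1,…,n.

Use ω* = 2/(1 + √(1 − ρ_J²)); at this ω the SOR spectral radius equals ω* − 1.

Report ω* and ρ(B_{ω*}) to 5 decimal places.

ω* = 1.96263, ρ_SOR = 0.96263

½·tridiag(1,0,1) at n=164: λ_k = cos(kπ/165); max |λ| at k=1 ⇒ ρ_J = cos(π/165) ≈ 0.99982.
1 − cos²(π/165) = sin²(π/165) ⇒ √(1−ρ_J²) = sin(π/165) = 0.019039.
ω* = 2 / (1 + 0.019039) = 2 / 1.019039 ≈ 1.96263.
Hence ρ(B_{ω*}) = 1.96263 − 1 = 0.96263.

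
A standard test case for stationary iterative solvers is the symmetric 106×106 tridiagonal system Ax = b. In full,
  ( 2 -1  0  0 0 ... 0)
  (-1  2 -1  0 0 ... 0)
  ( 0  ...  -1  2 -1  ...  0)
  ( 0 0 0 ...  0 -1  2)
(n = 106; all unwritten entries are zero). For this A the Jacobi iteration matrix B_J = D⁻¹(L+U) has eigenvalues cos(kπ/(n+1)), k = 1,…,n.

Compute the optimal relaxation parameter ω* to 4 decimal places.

ω* = 1.9430

With n=106, ρ(Jacobi) = cos(π/107) = 0.9996.
√(1−ρ_J²) = |sin(π/107)| = 0.02936
Then 2/(1+√(1−ρ_J²)) = 2/(1+0.02936); ω* = 2/1.02936 = 1.9430.
Hence ρ(B_{ω*}) = 1.9430 − 1 = 0.9430.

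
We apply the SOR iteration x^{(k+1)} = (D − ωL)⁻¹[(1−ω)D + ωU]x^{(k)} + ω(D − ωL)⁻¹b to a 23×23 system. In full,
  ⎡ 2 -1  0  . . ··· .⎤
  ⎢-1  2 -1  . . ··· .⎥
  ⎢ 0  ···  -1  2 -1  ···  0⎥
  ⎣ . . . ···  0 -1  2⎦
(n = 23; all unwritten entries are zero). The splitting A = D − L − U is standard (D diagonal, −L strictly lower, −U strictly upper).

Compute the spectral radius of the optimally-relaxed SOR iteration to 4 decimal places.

With n=23, ρ(Jacobi) = cos(π/24) = 0.9914.
root = sin(π/24) = 0.13053  (since 1−cos² = sin²).
Young: ω* = 2/(1+√(1−ρ_J²)) = 2/(1+0.13053) = 2/1.13053 = 1.7691.
At ω = 1.7691 every |λ(B_ω)| = ω−1, so ρ_SOR = 0.7691.

ρ_SOR = 0.7691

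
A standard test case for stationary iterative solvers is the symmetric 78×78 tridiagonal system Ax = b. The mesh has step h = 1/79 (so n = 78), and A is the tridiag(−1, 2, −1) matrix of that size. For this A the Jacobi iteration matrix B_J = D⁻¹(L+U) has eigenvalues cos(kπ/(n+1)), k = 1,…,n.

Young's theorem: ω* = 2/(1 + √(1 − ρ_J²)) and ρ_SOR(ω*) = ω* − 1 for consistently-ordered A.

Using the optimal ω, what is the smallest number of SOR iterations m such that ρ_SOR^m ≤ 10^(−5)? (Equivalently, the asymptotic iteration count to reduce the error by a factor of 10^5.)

m = 145

B_J for the 78×78 system has eigenvalues cos(kπ/79); ρ_J = cos(π/79) = 0.9992094.
root = sin(π/79) = 0.0397565  (since 1−cos² = sin²).
ω* = 2/(1+0.0397565) = 1.9235273
and ρ(B_{ω*}) = 1.9235273 − 1 = 0.9235273.
5·ln10 = 11.5129; −ln(0.9235273) = 0.0795549; m = ⌈11.5129/0.0795549⌉ = ⌈144.716⌉ = 145.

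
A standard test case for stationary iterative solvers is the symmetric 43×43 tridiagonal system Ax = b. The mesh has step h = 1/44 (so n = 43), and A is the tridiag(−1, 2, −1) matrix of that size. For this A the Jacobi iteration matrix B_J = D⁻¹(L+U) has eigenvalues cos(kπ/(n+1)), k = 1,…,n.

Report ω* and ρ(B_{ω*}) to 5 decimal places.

ω* = 1.86682, ρ_SOR = 0.86682

ρ_J = max_k |cos(kπ/44)| = cos(π/44) = 0.99745
√(1−ρ_J²) = |sin(π/44)| = 0.071339
Young: ω* = 2/(1+√(1−ρ_J²)) = 2/(1+0.071339) = 2/1.071339 = 1.86682.
[ρ_SOR] ω* − 1 = 0.86682.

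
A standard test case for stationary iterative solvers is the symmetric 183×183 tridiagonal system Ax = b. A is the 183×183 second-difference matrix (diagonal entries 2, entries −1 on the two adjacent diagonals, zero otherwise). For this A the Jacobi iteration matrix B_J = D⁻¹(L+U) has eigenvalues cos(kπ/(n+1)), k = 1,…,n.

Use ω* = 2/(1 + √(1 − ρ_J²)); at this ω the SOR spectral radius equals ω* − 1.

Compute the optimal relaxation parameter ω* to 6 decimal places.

With n=183, ρ(Jacobi) = cos(π/184) = 0.999854.
1 − cos²(π/184) = sin²(π/184) ⇒ √(1−ρ_J²) = sin(π/184) = 0.0170730.
ω* = 2 / (1 + 0.0170730) = 2 / 1.0170730 ≈ 1.966427.
Hence ρ(B_{ω*}) = 1.966427 − 1 = 0.966427.

ω* = 1.966427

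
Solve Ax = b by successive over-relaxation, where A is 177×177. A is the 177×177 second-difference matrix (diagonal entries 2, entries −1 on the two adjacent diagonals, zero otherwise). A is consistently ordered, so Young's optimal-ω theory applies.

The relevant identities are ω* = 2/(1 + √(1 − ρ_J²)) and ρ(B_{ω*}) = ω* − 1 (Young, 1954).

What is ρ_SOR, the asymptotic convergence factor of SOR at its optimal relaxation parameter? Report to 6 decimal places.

ρ_SOR = 0.965315

spectrum of D⁻¹(L+U) = {cos(kπ/178) : 1≤k≤177}; ρ_J = cos(π/178) = 0.999844.
√(1−ρ_J²) simplifies to sin(π/178) = 0.0176485.
So ω* = 2/1.0176485 = 1.965315 (Young).
ρ_SOR = ω* − 1 = 1.965315 − 1 = 0.965315.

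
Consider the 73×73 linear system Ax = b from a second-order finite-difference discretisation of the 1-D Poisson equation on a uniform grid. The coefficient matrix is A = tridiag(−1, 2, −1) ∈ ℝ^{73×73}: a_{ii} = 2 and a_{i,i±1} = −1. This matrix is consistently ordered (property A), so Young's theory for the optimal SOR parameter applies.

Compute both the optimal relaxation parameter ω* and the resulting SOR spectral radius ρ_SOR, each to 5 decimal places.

½·tridiag(1,0,1) at n=73: λ_k = cos(kπ/74); max |λ| at k=1 ⇒ ρ_J = cos(π/74) ≈ 0.99910.
√(1−ρ_J²) simplifies to sin(π/74) = 0.042441.
Then 2/(1+√(1−ρ_J²)) = 2/(1+0.042441); ω* = 2/1.042441 = 1.91857.
At ω = 1.91857 every |λ(B_ω)| = ω−1, so ρ_SOR = 0.91857.

ω* = 1.91857, ρ_SOR = 0.91857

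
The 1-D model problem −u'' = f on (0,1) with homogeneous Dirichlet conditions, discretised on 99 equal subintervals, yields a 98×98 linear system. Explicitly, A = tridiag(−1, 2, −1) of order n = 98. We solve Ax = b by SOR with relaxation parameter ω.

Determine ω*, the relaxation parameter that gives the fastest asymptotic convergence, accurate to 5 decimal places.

ρ_J = max_k |cos(kπ/99)| = cos(π/99) = 0.99950
√(1−ρ_J²) = |sin(π/99)| = 0.031728
[ω*] 2 ÷ (1 + 0.031728) = 2 ÷ 1.031728 = 1.93850.
At ω = 1.93850 every |λ(B_ω)| = ω−1, so ρ_SOR = 0.93850.

ω* = 1.93850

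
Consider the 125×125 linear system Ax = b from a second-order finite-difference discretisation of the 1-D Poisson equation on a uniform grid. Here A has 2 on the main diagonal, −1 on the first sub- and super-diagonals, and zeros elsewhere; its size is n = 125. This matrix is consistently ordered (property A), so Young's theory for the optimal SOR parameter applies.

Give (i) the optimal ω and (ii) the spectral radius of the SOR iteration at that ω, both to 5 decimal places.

ρ_J = max_k |cos(kπ/126)| = cos(π/126) = 0.99969
1 − cos²(π/126) = sin²(π/126) ⇒ √(1−ρ_J²) = sin(π/126) = 0.024931.
Young: ω* = 2/(1+√(1−ρ_J²)) = 2/(1+0.024931) = 2/1.024931 = 1.95135.
At ω = 1.95135 every |λ(B_ω)| = ω−1, so ρ_SOR = 0.95135.

ω* = 1.95135, ρ_SOR = 0.95135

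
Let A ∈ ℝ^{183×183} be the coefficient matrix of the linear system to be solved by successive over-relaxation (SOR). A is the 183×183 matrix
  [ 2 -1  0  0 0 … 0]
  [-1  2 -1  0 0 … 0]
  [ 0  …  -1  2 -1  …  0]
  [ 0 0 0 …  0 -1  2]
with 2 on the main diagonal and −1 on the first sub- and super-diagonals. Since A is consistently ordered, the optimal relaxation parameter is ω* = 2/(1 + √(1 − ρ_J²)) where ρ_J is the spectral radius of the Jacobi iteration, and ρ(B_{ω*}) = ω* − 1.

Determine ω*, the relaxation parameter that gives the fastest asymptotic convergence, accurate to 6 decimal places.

n=183: λ(B_J) = 1 − λ(A)/2 = cos(kπ/184); k=1 gives ρ_J = 0.999854.
√(1−ρ_J²) = |sin(π/184)| = 0.0170730
ω* = 2/(1+0.0170730) = 1.966427
ρ_SOR = ω* − 1 ≈ 0.966427.

ω* = 1.966427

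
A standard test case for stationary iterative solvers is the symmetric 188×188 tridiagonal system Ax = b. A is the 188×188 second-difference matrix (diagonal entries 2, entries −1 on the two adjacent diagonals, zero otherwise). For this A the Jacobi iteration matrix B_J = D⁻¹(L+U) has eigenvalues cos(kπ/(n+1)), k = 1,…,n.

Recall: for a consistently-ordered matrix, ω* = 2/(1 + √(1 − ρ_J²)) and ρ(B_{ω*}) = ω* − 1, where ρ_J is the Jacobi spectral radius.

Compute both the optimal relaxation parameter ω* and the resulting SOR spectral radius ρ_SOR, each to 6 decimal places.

[ρ_J] n=188: ρ(B_J) = cos(π/(n+1)) = cos(π/189) = 0.999862.
root = sin(π/189) = 0.0166214  (since 1−cos² = sin²).
So ω* = 2/1.0166214 = 1.967301 (Young).
Hence ρ(B_{ω*}) = 1.967301 − 1 = 0.967301.

ω* = 1.967301, ρ_SOR = 0.967301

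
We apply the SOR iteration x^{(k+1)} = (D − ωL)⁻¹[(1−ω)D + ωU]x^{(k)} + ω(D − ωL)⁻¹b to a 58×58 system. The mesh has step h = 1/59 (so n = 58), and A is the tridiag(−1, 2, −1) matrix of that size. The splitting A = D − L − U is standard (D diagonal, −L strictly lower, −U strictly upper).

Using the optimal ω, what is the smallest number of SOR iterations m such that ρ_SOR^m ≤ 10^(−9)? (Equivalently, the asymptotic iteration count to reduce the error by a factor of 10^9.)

½·tridiag(1,0,1) at n=58: λ_k = cos(kπ/59); max |λ| at k=1 ⇒ ρ_J = cos(π/59) ≈ 0.9985827.
√(1 − cos²(π/59)) = sin(π/59) ≈ 0.0532222.
ω* = 2/(1 + 0.0532222) = 2/1.0532222 = 1.8989345.
ρ(B_{ω*}) = ω*−1 = 0.8989345
9·ln10 = 20.7233; −ln(0.8989345) = 0.106545; m = ⌈20.7233/0.106545⌉ = ⌈194.503⌉ = 195.

m = 195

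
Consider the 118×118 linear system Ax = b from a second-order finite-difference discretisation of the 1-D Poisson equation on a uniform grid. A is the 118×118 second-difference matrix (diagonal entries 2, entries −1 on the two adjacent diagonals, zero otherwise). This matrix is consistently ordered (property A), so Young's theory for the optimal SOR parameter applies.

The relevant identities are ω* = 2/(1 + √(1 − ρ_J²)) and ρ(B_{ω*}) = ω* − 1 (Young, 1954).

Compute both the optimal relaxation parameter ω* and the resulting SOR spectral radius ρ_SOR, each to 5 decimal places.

spectrum of D⁻¹(L+U) = {cos(kπ/119) : 1≤k≤118}; ρ_J = cos(π/119) = 0.99965.
√(1−ρ_J²) = |sin(π/119)| = 0.026397
Young: ω* = 2/(1+√(1−ρ_J²)) = 2/(1+0.026397) = 2/1.026397 = 1.94856.
ρ(B_{ω*}) = ω*−1 = 0.94856

ω* = 1.94856, ρ_SOR = 0.94856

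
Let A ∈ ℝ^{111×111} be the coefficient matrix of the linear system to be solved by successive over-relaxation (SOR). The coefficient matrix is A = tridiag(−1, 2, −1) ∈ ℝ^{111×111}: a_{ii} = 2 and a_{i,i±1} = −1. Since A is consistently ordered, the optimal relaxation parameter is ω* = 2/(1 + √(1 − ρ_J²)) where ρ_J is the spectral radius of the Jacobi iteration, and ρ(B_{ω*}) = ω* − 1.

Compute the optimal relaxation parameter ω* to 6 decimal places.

ω* = 1.945438

½·tridiag(1,0,1) at n=111: λ_k = cos(kπ/112); max |λ| at k=1 ⇒ ρ_J = cos(π/112) ≈ 0.999607.
√(1−ρ_J²) simplifies to sin(π/112) = 0.0280463.
ω* = 2/(1 + 0.0280463) = 2/1.0280463 = 1.945438.
ρ(B_{ω*}) = ω*−1 = 0.945438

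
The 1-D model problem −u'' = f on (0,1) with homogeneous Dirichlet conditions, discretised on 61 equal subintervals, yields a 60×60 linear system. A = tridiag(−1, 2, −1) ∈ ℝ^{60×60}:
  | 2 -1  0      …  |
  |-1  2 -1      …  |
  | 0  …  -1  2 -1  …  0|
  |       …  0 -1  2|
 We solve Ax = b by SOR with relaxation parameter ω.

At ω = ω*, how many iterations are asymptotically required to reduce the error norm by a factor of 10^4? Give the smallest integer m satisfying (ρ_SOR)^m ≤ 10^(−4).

m = 90

B_J for the 60×60 system has eigenvalues cos(kπ/61); ρ_J = cos(π/61) = 0.9986741.
1 − cos²(π/61) = sin²(π/61) ⇒ √(1−ρ_J²) = sin(π/61) = 0.0514788.
Then 2/(1+√(1−ρ_J²)) = 2/(1+0.0514788); ω* = 2/1.0514788 = 1.9020830.
and ρ(B_{ω*}) = 1.9020830 − 1 = 0.9020830.
(0.9020830)^m ≤ 10^{−4}  ⇒  m·ln(0.9020830) ≤ −4·ln10  ⇒  m ≥ 89.378  ⇒  m = 90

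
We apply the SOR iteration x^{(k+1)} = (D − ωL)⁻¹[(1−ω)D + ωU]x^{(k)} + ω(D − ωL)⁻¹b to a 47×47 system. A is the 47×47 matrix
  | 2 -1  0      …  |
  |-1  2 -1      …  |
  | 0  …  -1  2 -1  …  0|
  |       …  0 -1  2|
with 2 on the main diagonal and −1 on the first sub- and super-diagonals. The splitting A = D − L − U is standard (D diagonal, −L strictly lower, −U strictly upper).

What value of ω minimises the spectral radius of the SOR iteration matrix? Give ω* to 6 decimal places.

ω* = 1.877224

[ρ_J] n=47: ρ(B_J) = cos(π/(n+1)) = cos(π/48) = 0.997859.
root = sin(π/48) = 0.0654031  (since 1−cos² = sin²).
Young: ω* = 2/(1+√(1−ρ_J²)) = 2/(1+0.0654031) = 2/1.0654031 = 1.877224.
At ω = 1.877224 every |λ(B_ω)| = ω−1, so ρ_SOR = 0.877224.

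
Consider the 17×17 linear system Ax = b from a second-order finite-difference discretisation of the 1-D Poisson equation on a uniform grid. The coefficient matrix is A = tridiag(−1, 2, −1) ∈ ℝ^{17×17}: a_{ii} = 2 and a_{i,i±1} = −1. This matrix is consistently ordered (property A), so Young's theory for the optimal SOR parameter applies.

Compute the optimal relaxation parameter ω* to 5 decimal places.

ω* = 1.70409

n=17: λ(B_J) = 1 − λ(A)/2 = cos(kπ/18); k=1 gives ρ_J = 0.98481.
√(1−ρ_J²) simplifies to sin(π/18) = 0.173648.
ω* = 2/(1+0.173648) = 1.70409
Hence ρ(B_{ω*}) = 1.70409 − 1 = 0.70409.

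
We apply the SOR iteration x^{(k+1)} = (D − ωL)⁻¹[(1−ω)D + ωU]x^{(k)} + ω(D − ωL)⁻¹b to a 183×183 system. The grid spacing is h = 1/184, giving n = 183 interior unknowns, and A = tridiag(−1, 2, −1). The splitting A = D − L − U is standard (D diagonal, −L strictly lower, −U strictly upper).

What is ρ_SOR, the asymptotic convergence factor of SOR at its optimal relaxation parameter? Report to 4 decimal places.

spectrum of D⁻¹(L+U) = {cos(kπ/184) : 1≤k≤183}; ρ_J = cos(π/184) = 0.9999.
√(1−ρ_J²) = |sin(π/184)| = 0.01707
[ω*] 2 ÷ (1 + 0.01707) = 2 ÷ 1.01707 = 1.9664.
ρ_SOR = ω* − 1 ≈ 0.9664.

ρ_SOR = 0.9664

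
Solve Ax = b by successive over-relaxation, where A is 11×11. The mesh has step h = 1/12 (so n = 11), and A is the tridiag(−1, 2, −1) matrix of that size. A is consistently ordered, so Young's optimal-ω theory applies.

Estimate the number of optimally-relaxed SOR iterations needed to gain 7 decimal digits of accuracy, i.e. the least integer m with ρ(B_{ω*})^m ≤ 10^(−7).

m = 31

spectrum of D⁻¹(L+U) = {cos(kπ/12) : 1≤k≤11}; ρ_J = cos(π/12) = 0.9659258.
√(1 − cos²(π/12)) = sin(π/12) ≈ 0.2588190.
ω* = 2 / (1 + 0.2588190) = 2 / 1.2588190 ≈ 1.5887908.
and ρ(B_{ω*}) = 1.5887908 − 1 = 0.5887908.
ρ_SOR^m ≤ 10^(−7) ⇔ m ≥ 7·ln10/(−ln 0.5887908) = 16.1181/0.529684 = 30.430; m = ⌈30.430⌉ = 31.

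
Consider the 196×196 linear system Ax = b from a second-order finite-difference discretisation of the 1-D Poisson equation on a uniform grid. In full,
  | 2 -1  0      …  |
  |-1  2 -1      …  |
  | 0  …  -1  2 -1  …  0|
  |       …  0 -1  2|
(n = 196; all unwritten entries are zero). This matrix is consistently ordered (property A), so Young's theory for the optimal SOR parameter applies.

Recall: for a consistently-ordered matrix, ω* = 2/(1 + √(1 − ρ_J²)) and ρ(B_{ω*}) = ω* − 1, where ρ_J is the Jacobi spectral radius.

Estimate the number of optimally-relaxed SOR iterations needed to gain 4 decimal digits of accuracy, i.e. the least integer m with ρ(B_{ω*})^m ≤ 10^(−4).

m = 289

[ρ_J] n=196: ρ(B_J) = cos(π/(n+1)) = cos(π/197) = 0.9998728.
√(1 − cos²(π/197)) = sin(π/197) ≈ 0.0159465.
ω* = 2/(1 + 0.0159465) = 2/1.0159465 = 1.9686076.
ρ(B_{ω*}) = ω*−1 = 0.9686076
(0.9686076)^m ≤ 10^{−4}  ⇒  m·ln(0.9686076) ≤ −4·ln10  ⇒  m ≥ 288.764  ⇒  m = 289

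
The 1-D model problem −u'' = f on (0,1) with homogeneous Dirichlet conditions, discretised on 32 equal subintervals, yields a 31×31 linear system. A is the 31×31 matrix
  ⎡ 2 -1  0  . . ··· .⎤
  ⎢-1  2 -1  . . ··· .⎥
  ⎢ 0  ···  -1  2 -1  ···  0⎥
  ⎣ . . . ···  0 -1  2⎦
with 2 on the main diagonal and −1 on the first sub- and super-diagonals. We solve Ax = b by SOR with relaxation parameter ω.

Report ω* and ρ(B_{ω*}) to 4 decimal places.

ω* = 1.8215, ρ_SOR = 0.8215

spectrum of D⁻¹(L+U) = {cos(kπ/32) : 1≤k≤31}; ρ_J = cos(π/32) = 0.9952.
root = sin(π/32) = 0.09802  (since 1−cos² = sin²).
So ω* = 2/1.09802 = 1.8215 (Young).
ρ(B_{ω*}) = ω*−1 = 0.8215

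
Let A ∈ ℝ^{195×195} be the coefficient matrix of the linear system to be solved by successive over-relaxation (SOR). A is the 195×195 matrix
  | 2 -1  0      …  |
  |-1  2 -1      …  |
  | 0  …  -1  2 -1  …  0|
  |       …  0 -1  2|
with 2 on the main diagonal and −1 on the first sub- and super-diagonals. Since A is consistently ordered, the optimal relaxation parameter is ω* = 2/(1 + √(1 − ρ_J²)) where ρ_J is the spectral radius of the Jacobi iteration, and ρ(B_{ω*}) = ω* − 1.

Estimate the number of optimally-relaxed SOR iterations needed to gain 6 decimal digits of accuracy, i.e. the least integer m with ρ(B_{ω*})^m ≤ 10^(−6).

ρ_J = max_k |cos(kπ/196)| = cos(π/196) = 0.9998715
√(1−ρ_J²) simplifies to sin(π/196) = 0.0160278.
Then 2/(1+√(1−ρ_J²)) = 2/(1+0.0160278); ω* = 2/1.0160278 = 1.9684501.
ρ_SOR = ω* − 1 = 1.9684501 − 1 = 0.9684501.
ρ_SOR^m ≤ 10^(−6) ⇔ m ≥ 6·ln10/(−ln 0.9684501) = 13.8155/0.0320583 = 430.949; m = ⌈430.949⌉ = 431.

m = 431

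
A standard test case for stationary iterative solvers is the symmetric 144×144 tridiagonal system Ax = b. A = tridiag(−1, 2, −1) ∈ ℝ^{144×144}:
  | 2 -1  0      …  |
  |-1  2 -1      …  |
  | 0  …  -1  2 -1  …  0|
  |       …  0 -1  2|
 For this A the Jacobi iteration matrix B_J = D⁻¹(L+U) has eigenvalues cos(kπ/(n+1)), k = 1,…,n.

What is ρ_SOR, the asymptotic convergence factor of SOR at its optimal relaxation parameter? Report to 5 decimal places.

spectrum of D⁻¹(L+U) = {cos(kπ/145) : 1≤k≤144}; ρ_J = cos(π/145) = 0.99977.
√(1 − cos²(π/145)) = sin(π/145) ≈ 0.021664.
ω* = 2/(1+0.021664) = 1.95759
ρ_SOR = ω* − 1 ≈ 0.95759.

ρ_SOR = 0.95759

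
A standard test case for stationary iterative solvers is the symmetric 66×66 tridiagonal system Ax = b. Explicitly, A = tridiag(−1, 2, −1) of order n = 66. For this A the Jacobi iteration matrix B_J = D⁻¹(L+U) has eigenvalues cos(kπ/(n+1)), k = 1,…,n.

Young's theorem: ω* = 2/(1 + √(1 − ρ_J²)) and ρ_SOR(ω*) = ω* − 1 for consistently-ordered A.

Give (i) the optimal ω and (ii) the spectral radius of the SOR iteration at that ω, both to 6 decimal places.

ω* = 1.910453, ρ_SOR = 0.910453

spectrum of D⁻¹(L+U) = {cos(kπ/67) : 1≤k≤66}; ρ_J = cos(π/67) = 0.998901.
√(1 − cos²(π/67)) = sin(π/67) ≈ 0.0468723.
Young: ω* = 2/(1+√(1−ρ_J²)) = 2/(1+0.0468723) = 2/1.0468723 = 1.910453.
[ρ_SOR] ω* − 1 = 0.910453.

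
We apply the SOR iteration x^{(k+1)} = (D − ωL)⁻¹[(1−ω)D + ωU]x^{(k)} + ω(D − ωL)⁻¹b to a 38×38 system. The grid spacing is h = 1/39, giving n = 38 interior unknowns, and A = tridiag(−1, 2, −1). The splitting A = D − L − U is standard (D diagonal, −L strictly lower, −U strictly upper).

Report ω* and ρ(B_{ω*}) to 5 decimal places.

ω* = 1.85105, ρ_SOR = 0.85105

n=38: λ(B_J) = 1 − λ(A)/2 = cos(kπ/39); k=1 gives ρ_J = 0.99676.
root = sin(π/39) = 0.080467  (since 1−cos² = sin²).
ω* = 2/(1 + 0.080467) = 2/1.080467 = 1.85105.
ρ_SOR = ω* − 1 = 1.85105 − 1 = 0.85105.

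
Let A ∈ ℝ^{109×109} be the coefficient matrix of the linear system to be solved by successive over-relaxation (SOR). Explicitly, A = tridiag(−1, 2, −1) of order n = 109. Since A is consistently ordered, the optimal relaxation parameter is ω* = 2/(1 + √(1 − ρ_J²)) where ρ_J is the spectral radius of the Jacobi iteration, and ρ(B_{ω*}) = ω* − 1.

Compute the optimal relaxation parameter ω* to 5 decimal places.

ω* = 1.94447

n=109: λ(B_J) = 1 − λ(A)/2 = cos(kπ/110); k=1 gives ρ_J = 0.99959.
√(1−ρ_J²) simplifies to sin(π/110) = 0.028556.
ω* = 2 / (1 + 0.028556) = 2 / 1.028556 ≈ 1.94447.
At ω = 1.94447 every |λ(B_ω)| = ω−1, so ρ_SOR = 0.94447.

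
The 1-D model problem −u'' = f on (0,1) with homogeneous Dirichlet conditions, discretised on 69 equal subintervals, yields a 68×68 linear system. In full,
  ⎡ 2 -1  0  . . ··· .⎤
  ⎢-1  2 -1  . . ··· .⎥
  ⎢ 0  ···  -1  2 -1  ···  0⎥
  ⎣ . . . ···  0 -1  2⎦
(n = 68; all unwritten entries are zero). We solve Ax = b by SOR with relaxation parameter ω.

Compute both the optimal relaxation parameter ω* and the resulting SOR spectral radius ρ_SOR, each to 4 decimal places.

With n=68, ρ(Jacobi) = cos(π/69) = 0.9990.
root = sin(π/69) = 0.04551  (since 1−cos² = sin²).
So ω* = 2/1.04551 = 1.9129 (Young).
[ρ_SOR] ω* − 1 = 0.9129.

ω* = 1.9129, ρ_SOR = 0.9129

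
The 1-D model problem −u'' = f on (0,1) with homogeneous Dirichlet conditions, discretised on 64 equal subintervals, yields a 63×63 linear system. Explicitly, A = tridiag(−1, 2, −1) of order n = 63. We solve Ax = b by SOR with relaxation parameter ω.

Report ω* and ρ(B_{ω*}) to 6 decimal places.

B_J for the 63×63 system has eigenvalues cos(kπ/64); ρ_J = cos(π/64) = 0.998795.
√(1−ρ_J²) = |sin(π/64)| = 0.0490677
ω* = 2/(1 + 0.0490677) = 2/1.0490677 = 1.906455.
ρ_SOR = ω* − 1 ≈ 0.906455.

ω* = 1.906455, ρ_SOR = 0.906455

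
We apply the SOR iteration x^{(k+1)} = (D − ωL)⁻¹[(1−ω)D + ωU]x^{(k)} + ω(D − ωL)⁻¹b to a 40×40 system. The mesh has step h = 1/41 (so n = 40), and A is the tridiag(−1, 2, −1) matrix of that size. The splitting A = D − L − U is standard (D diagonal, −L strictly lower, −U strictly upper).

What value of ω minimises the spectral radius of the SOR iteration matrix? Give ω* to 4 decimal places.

ω* = 1.8578

½·tridiag(1,0,1) at n=40: λ_k = cos(kπ/41); max |λ| at k=1 ⇒ ρ_J = cos(π/41) ≈ 0.9971.
√(1−ρ_J²) simplifies to sin(π/41) = 0.07655.
[ω*] 2 ÷ (1 + 0.07655) = 2 ÷ 1.07655 = 1.8578.
[ρ_SOR] ω* − 1 = 0.8578.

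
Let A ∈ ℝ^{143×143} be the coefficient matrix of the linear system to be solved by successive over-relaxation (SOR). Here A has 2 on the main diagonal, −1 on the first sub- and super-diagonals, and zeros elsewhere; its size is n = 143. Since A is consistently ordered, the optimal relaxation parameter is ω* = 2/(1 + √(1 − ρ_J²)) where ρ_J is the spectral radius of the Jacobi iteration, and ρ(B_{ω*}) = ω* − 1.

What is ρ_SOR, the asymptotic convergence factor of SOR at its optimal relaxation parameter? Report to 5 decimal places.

ρ_SOR = 0.95730

spectrum of D⁻¹(L+U) = {cos(kπ/144) : 1≤k≤143}; ρ_J = cos(π/144) = 0.99976.
√(1 − cos²(π/144)) = sin(π/144) ≈ 0.021815.
So ω* = 2/1.021815 = 1.95730 (Young).
and ρ(B_{ω*}) = 1.95730 − 1 = 0.95730.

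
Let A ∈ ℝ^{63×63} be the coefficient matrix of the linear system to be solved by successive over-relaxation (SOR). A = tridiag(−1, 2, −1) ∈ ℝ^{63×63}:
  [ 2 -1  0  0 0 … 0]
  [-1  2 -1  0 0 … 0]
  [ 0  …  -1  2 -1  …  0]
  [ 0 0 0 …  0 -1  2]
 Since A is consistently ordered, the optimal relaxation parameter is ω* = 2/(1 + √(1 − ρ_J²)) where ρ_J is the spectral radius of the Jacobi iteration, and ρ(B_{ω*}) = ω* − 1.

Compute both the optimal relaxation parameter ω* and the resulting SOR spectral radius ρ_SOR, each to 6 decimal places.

n=63: λ(B_J) = 1 − λ(A)/2 = cos(kπ/64); k=1 gives ρ_J = 0.998795.
1 − cos²(π/64) = sin²(π/64) ⇒ √(1−ρ_J²) = sin(π/64) = 0.0490677.
Young: ω* = 2/(1+√(1−ρ_J²)) = 2/(1+0.0490677) = 2/1.0490677 = 1.906455.
[ρ_SOR] ω* − 1 = 0.906455.

ω* = 1.906455, ρ_SOR = 0.906455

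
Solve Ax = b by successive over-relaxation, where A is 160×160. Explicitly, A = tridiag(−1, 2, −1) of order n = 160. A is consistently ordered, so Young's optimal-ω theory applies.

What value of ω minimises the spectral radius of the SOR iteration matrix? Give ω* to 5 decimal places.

With n=160, ρ(Jacobi) = cos(π/161) = 0.99981.
root = sin(π/161) = 0.019512  (since 1−cos² = sin²).
Then 2/(1+√(1−ρ_J²)) = 2/(1+0.019512); ω* = 2/1.019512 = 1.96172.
Hence ρ(B_{ω*}) = 1.96172 − 1 = 0.96172.

ω* = 1.96172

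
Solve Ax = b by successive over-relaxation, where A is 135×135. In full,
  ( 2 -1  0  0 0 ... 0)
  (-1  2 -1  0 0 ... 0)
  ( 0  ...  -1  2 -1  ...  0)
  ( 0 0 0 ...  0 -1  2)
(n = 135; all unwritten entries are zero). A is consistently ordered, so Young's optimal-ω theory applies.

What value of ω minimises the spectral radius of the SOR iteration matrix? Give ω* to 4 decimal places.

n=135: λ(B_J) = 1 − λ(A)/2 = cos(kπ/136); k=1 gives ρ_J = 0.9997.
√(1 − cos²(π/136)) = sin(π/136) ≈ 0.02310.
ω* = 2/(1+0.02310) = 1.9548
Hence ρ(B_{ω*}) = 1.9548 − 1 = 0.9548.

ω* = 1.9548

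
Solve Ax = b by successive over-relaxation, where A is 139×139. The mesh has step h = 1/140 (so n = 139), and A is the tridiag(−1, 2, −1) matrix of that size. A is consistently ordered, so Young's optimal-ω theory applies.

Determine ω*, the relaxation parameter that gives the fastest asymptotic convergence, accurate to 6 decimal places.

ω* = 1.956109

spectrum of D⁻¹(L+U) = {cos(kπ/140) : 1≤k≤139}; ρ_J = cos(π/140) = 0.999748.
√(1−ρ_J²) = |sin(π/140)| = 0.0224381
So ω* = 2/1.0224381 = 1.956109 (Young).
and ρ(B_{ω*}) = 1.956109 − 1 = 0.956109.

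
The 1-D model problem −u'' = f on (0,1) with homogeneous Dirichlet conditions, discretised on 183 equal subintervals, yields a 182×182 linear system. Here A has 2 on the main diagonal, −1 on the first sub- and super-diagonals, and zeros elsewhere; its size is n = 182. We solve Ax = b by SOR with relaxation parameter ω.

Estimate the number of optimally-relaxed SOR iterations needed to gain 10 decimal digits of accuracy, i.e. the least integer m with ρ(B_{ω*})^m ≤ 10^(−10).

n=182: λ(B_J) = 1 − λ(A)/2 = cos(kπ/183); k=1 gives ρ_J = 0.9998526.
√(1−ρ_J²) simplifies to sin(π/183) = 0.0171663.
ω* = 2 / (1 + 0.0171663) = 2 / 1.0171663 ≈ 1.9662468.
and ρ(B_{ω*}) = 1.9662468 − 1 = 0.9662468.
ρ_SOR^m ≤ 10^(−10) ⇔ m ≥ 10·ln10/(−ln 0.9662468) = 23.0259/0.034336 = 670.605; m = ⌈670.605⌉ = 671.

m = 671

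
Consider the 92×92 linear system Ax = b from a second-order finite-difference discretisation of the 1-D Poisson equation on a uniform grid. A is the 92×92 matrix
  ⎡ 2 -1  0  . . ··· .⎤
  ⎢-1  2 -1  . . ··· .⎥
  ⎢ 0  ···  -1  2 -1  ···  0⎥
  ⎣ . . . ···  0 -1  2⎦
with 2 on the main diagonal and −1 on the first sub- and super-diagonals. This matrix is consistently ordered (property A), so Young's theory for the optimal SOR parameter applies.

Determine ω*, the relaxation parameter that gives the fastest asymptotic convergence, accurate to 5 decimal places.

spectrum of D⁻¹(L+U) = {cos(kπ/93) : 1≤k≤92}; ρ_J = cos(π/93) = 0.99943.
1 − cos²(π/93) = sin²(π/93) ⇒ √(1−ρ_J²) = sin(π/93) = 0.033774.
ω* = 2 / (1 + 0.033774) = 2 / 1.033774 ≈ 1.93466.
and ρ(B_{ω*}) = 1.93466 − 1 = 0.93466.

ω* = 1.93466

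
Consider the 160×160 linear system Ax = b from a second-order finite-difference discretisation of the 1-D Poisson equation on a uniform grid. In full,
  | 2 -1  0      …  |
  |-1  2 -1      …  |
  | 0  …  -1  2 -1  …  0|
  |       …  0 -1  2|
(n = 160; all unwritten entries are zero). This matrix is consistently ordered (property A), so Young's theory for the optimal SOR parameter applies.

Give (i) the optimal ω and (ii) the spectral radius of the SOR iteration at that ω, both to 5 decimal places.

With n=160, ρ(Jacobi) = cos(π/161) = 0.99981.
√(1−ρ_J²) simplifies to sin(π/161) = 0.019512.
[ω*] 2 ÷ (1 + 0.019512) = 2 ÷ 1.019512 = 1.96172.
ρ_SOR = ω* − 1 = 1.96172 − 1 = 0.96172.

ω* = 1.96172, ρ_SOR = 0.96172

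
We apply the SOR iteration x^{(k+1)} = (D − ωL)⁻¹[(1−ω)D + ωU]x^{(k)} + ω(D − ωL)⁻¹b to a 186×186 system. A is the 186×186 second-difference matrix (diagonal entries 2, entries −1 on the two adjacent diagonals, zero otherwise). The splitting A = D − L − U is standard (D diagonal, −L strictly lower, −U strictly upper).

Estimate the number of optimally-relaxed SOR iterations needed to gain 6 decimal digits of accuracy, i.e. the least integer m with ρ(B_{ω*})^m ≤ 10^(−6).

m = 412

With n=186, ρ(Jacobi) = cos(π/187) = 0.9998589.
1 − cos²(π/187) = sin²(π/187) ⇒ √(1−ρ_J²) = sin(π/187) = 0.0167992.
ω* = 2 / (1 + 0.0167992) = 2 / 1.0167992 ≈ 1.9669567.
and ρ(B_{ω*}) = 1.9669567 − 1 = 0.9669567.
6·ln10 = 13.8155; −ln(0.9669567) = 0.0336016; m = ⌈13.8155/0.0336016⌉ = ⌈411.156⌉ = 412.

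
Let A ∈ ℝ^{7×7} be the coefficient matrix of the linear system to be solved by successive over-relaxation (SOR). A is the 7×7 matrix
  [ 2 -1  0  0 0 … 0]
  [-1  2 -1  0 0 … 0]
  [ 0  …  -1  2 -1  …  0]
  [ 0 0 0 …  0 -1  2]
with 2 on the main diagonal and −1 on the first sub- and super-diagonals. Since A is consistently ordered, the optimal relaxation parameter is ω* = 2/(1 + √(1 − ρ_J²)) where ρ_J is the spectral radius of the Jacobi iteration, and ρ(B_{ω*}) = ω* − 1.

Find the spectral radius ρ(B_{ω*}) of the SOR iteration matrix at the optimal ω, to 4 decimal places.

ρ_SOR = 0.4465

[ρ_J] n=7: ρ(B_J) = cos(π/(n+1)) = cos(π/8) = 0.9239.
√(1−ρ_J²) simplifies to sin(π/8) = 0.38268.
ω* = 2 / (1 + 0.38268) = 2 / 1.38268 ≈ 1.4465.
ρ(B_{ω*}) = ω*−1 = 0.4465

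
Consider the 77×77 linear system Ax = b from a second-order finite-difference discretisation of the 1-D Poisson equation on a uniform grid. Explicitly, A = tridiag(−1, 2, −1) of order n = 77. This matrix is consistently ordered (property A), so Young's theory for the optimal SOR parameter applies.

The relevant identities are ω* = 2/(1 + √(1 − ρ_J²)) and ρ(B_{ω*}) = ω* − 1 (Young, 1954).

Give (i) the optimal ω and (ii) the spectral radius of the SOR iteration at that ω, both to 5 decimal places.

ω* = 1.92259, ρ_SOR = 0.92259

With n=77, ρ(Jacobi) = cos(π/78) = 0.99919.
root = sin(π/78) = 0.040266  (since 1−cos² = sin²).
Young: ω* = 2/(1+√(1−ρ_J²)) = 2/(1+0.040266) = 2/1.040266 = 1.92259.
and ρ(B_{ω*}) = 1.92259 − 1 = 0.92259.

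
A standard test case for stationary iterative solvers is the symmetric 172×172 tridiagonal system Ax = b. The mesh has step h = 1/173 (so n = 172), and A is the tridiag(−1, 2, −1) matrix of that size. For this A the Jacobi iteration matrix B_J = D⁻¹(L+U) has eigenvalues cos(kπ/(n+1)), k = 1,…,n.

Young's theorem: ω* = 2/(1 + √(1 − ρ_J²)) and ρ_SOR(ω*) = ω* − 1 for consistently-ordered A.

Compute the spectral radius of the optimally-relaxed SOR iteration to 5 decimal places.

ρ_SOR = 0.96433

With n=172, ρ(Jacobi) = cos(π/173) = 0.99984.
√(1−ρ_J²) simplifies to sin(π/173) = 0.018158.
Young: ω* = 2/(1+√(1−ρ_J²)) = 2/(1+0.018158) = 2/1.018158 = 1.96433.
ρ(B_{ω*}) = ω*−1 = 0.96433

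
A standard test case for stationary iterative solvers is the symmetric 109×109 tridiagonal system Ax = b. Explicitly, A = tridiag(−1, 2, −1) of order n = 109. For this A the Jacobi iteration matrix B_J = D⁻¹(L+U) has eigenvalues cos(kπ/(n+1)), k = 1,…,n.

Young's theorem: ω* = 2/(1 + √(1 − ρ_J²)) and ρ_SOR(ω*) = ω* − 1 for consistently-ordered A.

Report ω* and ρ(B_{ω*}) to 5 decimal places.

½·tridiag(1,0,1) at n=109: λ_k = cos(kπ/110); max |λ| at k=1 ⇒ ρ_J = cos(π/110) ≈ 0.99959.
√(1−ρ_J²) = |sin(π/110)| = 0.028556
ω* = 2/(1 + 0.028556) = 2/1.028556 = 1.94447.
Hence ρ(B_{ω*}) = 1.94447 − 1 = 0.94447.

ω* = 1.94447, ρ_SOR = 0.94447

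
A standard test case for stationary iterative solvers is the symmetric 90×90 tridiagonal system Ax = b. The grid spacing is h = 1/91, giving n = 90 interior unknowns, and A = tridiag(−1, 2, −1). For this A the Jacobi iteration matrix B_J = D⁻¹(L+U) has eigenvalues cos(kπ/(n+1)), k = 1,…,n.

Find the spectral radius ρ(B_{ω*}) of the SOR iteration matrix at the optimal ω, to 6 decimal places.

spectrum of D⁻¹(L+U) = {cos(kπ/91) : 1≤k≤90}; ρ_J = cos(π/91) = 0.999404.
√(1−ρ_J²) simplifies to sin(π/91) = 0.0345161.
[ω*] 2 ÷ (1 + 0.0345161) = 2 ÷ 1.0345161 = 1.933271.
At ω = 1.933271 every |λ(B_ω)| = ω−1, so ρ_SOR = 0.933271.

ρ_SOR = 0.933271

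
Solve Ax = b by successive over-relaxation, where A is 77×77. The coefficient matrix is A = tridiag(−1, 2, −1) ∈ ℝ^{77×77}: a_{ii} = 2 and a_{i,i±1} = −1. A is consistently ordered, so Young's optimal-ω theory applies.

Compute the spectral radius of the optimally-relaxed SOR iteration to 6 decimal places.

ρ_SOR = 0.922585

ρ_J = max_k |cos(kπ/78)| = cos(π/78) = 0.999189
1 − cos²(π/78) = sin²(π/78) ⇒ √(1−ρ_J²) = sin(π/78) = 0.0402659.
ω* = 2/(1+0.0402659) = 1.922585
At ω = 1.922585 every |λ(B_ω)| = ω−1, so ρ_SOR = 0.922585.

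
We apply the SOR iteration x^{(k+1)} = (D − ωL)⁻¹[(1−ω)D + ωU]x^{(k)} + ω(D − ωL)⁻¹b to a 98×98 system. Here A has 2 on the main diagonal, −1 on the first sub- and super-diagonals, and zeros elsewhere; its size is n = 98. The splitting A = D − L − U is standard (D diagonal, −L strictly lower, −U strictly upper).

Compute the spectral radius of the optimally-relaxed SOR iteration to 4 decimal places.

ρ_SOR = 0.9385

½·tridiag(1,0,1) at n=98: λ_k = cos(kπ/99); max |λ| at k=1 ⇒ ρ_J = cos(π/99) ≈ 0.9995.
√(1 − cos²(π/99)) = sin(π/99) ≈ 0.03173.
ω* = 2/(1 + 0.03173) = 2/1.03173 = 1.9385.
ρ(B_{ω*}) = ω*−1 = 0.9385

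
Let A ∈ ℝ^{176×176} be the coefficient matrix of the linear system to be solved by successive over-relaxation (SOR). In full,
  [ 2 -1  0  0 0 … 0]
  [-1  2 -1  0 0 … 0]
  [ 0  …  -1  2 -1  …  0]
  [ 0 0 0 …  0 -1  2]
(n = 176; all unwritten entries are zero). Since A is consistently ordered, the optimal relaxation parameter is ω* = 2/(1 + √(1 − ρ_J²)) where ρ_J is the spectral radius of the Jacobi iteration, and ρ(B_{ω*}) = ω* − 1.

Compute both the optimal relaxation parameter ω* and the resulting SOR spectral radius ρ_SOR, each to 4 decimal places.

ρ_J = max_k |cos(kπ/177)| = cos(π/177) = 0.9998
√(1−ρ_J²) = |sin(π/177)| = 0.01775
Young: ω* = 2/(1+√(1−ρ_J²)) = 2/(1+0.01775) = 2/1.01775 = 1.9651.
and ρ(B_{ω*}) = 1.9651 − 1 = 0.9651.

ω* = 1.9651, ρ_SOR = 0.9651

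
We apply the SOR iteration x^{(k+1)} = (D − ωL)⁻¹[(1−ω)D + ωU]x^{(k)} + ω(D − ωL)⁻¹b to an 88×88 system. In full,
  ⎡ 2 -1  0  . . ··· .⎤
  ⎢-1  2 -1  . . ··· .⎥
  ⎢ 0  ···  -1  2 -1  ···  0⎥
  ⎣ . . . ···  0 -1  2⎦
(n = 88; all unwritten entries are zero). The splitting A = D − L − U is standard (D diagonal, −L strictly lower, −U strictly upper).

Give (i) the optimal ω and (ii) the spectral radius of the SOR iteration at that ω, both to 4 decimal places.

ω* = 1.9318, ρ_SOR = 0.9318

[ρ_J] n=88: ρ(B_J) = cos(π/(n+1)) = cos(π/89) = 0.9994.
√(1 − cos²(π/89)) = sin(π/89) ≈ 0.03529.
[ω*] 2 ÷ (1 + 0.03529) = 2 ÷ 1.03529 = 1.9318.
ρ_SOR = ω* − 1 = 1.9318 − 1 = 0.9318.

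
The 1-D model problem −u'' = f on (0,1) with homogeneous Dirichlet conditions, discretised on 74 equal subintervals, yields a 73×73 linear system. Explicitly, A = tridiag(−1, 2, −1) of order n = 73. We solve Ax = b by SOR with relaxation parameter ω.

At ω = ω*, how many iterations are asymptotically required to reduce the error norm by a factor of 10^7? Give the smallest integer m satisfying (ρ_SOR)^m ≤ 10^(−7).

n=73: λ(B_J) = 1 − λ(A)/2 = cos(kπ/74); k=1 gives ρ_J = 0.9990990.
1 − cos²(π/74) = sin²(π/74) ⇒ √(1−ρ_J²) = sin(π/74) = 0.0424412.
ω* = 2/(1+0.0424412) = 1.9185734
ρ(B_{ω*}) = ω*−1 = 0.9185734
For 7 digits: m = 7·ln10 / (−ln 0.9185734) = 16.1181/0.0849335 = 189.773; round up → m = 190.

m = 190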